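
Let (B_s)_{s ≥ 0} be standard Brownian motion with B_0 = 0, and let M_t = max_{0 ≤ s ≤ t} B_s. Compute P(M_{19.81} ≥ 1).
P(M_{19.81} ≥ 1) = 2·P(B_{19.81} ≥ 1) = 2(1 − Φ(1/√19.81)) ≈ 0.8222

By the reflection principle for Brownian motion, P(M_t ≥ a) = 2 · P(B_t ≥ a) for a ≥ 0. Since B_t ~ N(0, t), P(B_t ≥ 1) = 1 − Φ(1/√t) = 1 − Φ(1/√19.81) = 1 − Φ(0.2247). So
  P(M_{19.81} ≥ 1) = 2(1 − Φ(0.2247)) ≈ 0.8222.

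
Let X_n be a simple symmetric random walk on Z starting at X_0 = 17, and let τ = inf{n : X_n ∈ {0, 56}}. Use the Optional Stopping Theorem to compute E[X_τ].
E[X_τ] = 17

X_n is a martingale and τ is a bounded-mean stopping time (indeed τ is finite a.s. with bounded expectation since the walk is in a bounded region). By the OST, E[X_τ] = E[X_0] = 17. Equivalently: E[X_τ] = 56 · P(hit 56 first) + 0 · P(hit 0 first) = 56 · (17/56) = 17.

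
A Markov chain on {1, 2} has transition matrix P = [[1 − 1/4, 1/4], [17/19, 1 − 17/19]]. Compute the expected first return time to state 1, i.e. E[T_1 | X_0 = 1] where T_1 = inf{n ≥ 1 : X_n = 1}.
E[T_1 | X_0 = 1] = 1/π_1 = 87/68

For an irreducible recurrent Markov chain with stationary distribution π, E[T_i | X_0 = i] = 1/π_i (Kac's formula). Here π_1 = (17/19)/(1/4 + 17/19) = (17/19)/(87/76) = 68/87, so E[T_1 | X_0 = 1] = 1/π_1 = (1/4 + 17/19)/(17/19) = (87/76)/(17/19) = 87/68.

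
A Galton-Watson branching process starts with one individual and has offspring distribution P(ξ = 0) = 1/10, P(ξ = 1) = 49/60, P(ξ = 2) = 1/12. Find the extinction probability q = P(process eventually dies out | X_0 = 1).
q = 1

Mean offspring μ = 0·1/10 + 1·49/60 + 2·1/12 = 59/60 ≤ 1. For μ ≤ 1 with offspring not concentrated at 1, the Galton-Watson process goes extinct almost surely, so q = 1.
(Algebraic check: The pgf is f(s) = 1/10 + 49/60·s + 1/12·s². The extinction probability q is the smallest fixed point of f in [0, 1]. Setting s = f(s):
  1/12·s² + (49/60 − 1)·s + 1/10 = 0
  1/12·s² − (1/10 + 1/12)·s + 1/10 = 0
which factors as (s − 1)·(1/12·s − 1/10) = 0, giving roots s = 1 and s = (1/10)/(1/12) = 6/5. Since 6/5 ≥ 1, the smallest root in [0, 1] is s = 1.)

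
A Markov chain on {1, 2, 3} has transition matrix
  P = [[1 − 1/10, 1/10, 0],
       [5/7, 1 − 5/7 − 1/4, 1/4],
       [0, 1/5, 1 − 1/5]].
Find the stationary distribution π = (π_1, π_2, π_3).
π = (200/263, 28/263, 35/263)

This is a birth-death chain on three states, which satisfies detailed balance: π_1 · P_{12} = π_2 · P_{21} and π_2 · P_{23} = π_3 · P_{32}.
From π_1 · 1/10 = π_2 · 5/7: π_2/π_1 = (1/10)/(5/7) = 7/50.
From π_2 · 1/4 = π_3 · 1/5: π_3/π_2 = (1/4)/(1/5) = 5/4.
Take π_1 proportional to 1; then unnormalized π = (1, 7/50, 7/40). Normalize by dividing by the sum 263/200:
  π = (200/263, 28/263, 35/263).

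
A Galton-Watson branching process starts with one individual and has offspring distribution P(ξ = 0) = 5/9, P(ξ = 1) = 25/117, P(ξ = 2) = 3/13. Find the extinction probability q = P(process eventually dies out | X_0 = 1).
q = 1

Mean offspring μ = 0·5/9 + 1·25/117 + 2·3/13 = 79/117 ≤ 1. For μ ≤ 1 with offspring not concentrated at 1, the Galton-Watson process goes extinct almost surely, so q = 1.
(Algebraic check: The pgf is f(s) = 5/9 + 25/117·s + 3/13·s². The extinction probability q is the smallest fixed point of f in [0, 1]. Setting s = f(s):
  3/13·s² + (25/117 − 1)·s + 5/9 = 0
  3/13·s² − (5/9 + 3/13)·s + 5/9 = 0
which factors as (s − 1)·(3/13·s − 5/9) = 0, giving roots s = 1 and s = (5/9)/(3/13) = 65/27. Since 65/27 ≥ 1, the smallest root in [0, 1] is s = 1.)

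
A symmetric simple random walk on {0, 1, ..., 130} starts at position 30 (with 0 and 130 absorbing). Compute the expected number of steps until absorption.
E[τ | X_0 = 30] = 3000

Let v_k = E[τ | X_0 = k]. Boundary: v_0 = v_130 = 0. Recurrence: v_k = 1 + (v_{k-1} + v_{k+1})/2 for 1 ≤ k ≤ 129. The particular solution to v_k − (v_{k-1} + v_{k+1})/2 = 1 is v_k = −k^2. Adding homogeneous solution A + B k and matching boundaries gives v_k = k (130 − k). Substituting k = 30: v_30 = 30 · 100 = 3000.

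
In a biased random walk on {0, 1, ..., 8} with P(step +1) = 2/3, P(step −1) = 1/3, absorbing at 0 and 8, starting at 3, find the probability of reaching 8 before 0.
P(hit 8 before 0) = (1 − (1/2)^3) / (1 − (1/2)^8) = 224/255

Let u_k denote P(reach 8 before 0 | start at k). Boundary: u_0 = 0, u_8 = 1. Recurrence: u_k = 2/3·u_{k+1} + 1/3·u_{k-1} for 1 ≤ k ≤ 7. Try u_k = A + B·r^k with r = q/p = (1/3)/(2/3) = 1/2. Substitution satisfies the recurrence; boundary conditions give:
  u_k = (1 − r^k) / (1 − r^N) = (1 − (1/2)^3) / (1 − (1/2)^8) = 224/255.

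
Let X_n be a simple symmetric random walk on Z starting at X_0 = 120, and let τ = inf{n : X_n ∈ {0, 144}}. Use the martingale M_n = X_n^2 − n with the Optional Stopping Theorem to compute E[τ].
E[τ] = 2880

M_n = X_n^2 − n is a martingale (since E[X_{n+1}^2 | F_n] = X_n^2 + 1). By OST (τ has finite mean in a bounded region), E[M_τ] = E[M_0] = X_0^2 − 0 = 120^2 = 14400. Also E[M_τ] = E[X_τ^2] − E[τ]. The walk exits at 0 or 144, with P(hit 144 first) = 120/144, so E[X_τ^2] = 144^2 · 120/144 + 0 = 17280. Thus E[τ] = E[X_τ^2] − E[M_τ] = 17280 − 14400 = 2880 = 120(144 − 120) = 2880.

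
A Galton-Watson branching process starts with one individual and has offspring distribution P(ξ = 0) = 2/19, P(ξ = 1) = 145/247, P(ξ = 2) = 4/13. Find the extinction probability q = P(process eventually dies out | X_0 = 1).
q = 13/38

The pgf is f(s) = 2/19 + 145/247·s + 4/13·s². The extinction probability q is the smallest fixed point of f in [0, 1]. Setting s = f(s):
  4/13·s² + (145/247 − 1)·s + 2/19 = 0
  4/13·s² − (2/19 + 4/13)·s + 2/19 = 0
which factors as (s − 1)·(4/13·s − 2/19) = 0, giving roots s = 1 and s = (2/19)/(4/13) = 13/38.
Mean offspring μ = 145/247 + 2·4/13 = 297/247 > 1 (supercritical), so q < 1. The extinction probability is the smaller root: q = (2/19)/(4/13) = 13/38.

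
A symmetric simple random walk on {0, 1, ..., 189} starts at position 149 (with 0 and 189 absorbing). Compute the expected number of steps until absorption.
E[τ | X_0 = 149] = 5960

Let v_k = E[τ | X_0 = k]. Boundary: v_0 = v_189 = 0. Recurrence: v_k = 1 + (v_{k-1} + v_{k+1})/2 for 1 ≤ k ≤ 188. The particular solution to v_k − (v_{k-1} + v_{k+1})/2 = 1 is v_k = −k^2. Adding homogeneous solution A + B k and matching boundaries gives v_k = k (189 − k). Substituting k = 149: v_149 = 149 · 40 = 5960.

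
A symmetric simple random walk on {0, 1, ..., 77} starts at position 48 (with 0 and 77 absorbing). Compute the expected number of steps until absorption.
E[τ | X_0 = 48] = 1392

Let v_k = E[τ | X_0 = k]. Boundary: v_0 = v_77 = 0. Recurrence: v_k = 1 + (v_{k-1} + v_{k+1})/2 for 1 ≤ k ≤ 76. The particular solution to v_k − (v_{k-1} + v_{k+1})/2 = 1 is v_k = −k^2. Adding homogeneous solution A + B k and matching boundaries gives v_k = k (77 − k). Substituting k = 48: v_48 = 48 · 29 = 1392.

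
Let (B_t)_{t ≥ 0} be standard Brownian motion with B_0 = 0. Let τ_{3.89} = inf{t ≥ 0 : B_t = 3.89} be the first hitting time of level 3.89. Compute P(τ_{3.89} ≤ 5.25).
P(τ_{3.89} ≤ 5.25) = 2(1 − Φ(3.89/√5.25)) = 2(1 − Φ(1.6977)) ≈ 0.0896

By the reflection principle for standard BM, P(τ_b ≤ t) = 2 · P(B_t ≥ b). Since B_t ~ N(0, t), P(B_t ≥ 3.89) = 1 − Φ(3.89/√t) = 1 − Φ(3.89/√5.25) = 1 − Φ(1.6977) ≈ 0.04478. Doubling: P(τ_{3.89} ≤ 5.25) ≈ 2 · 0.04478 = 0.08956 ≈ 0.0896.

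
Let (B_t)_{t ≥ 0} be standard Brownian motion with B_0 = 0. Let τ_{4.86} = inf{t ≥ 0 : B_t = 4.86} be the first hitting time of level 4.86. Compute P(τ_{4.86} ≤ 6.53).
P(τ_{4.86} ≤ 6.53) = 2(1 − Φ(4.86/√6.53)) = 2(1 − Φ(1.9019)) ≈ 0.0572

By the reflection principle for standard BM, P(τ_b ≤ t) = 2 · P(B_t ≥ b). Since B_t ~ N(0, t), P(B_t ≥ 4.86) = 1 − Φ(4.86/√t) = 1 − Φ(4.86/√6.53) = 1 − Φ(1.9019) ≈ 0.02859. Doubling: P(τ_{4.86} ≤ 6.53) ≈ 2 · 0.02859 = 0.05718 ≈ 0.0572.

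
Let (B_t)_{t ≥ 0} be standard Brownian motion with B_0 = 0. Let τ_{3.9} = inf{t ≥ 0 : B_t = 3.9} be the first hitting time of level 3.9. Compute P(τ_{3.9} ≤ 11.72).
P(τ_{3.9} ≤ 11.72) = 2(1 − Φ(3.9/√11.72)) = 2(1 − Φ(1.1392)) ≈ 0.2546

By the reflection principle for standard BM, P(τ_b ≤ t) = 2 · P(B_t ≥ b). Since B_t ~ N(0, t), P(B_t ≥ 3.9) = 1 − Φ(3.9/√t) = 1 − Φ(3.9/√11.72) = 1 − Φ(1.1392) ≈ 0.12731. Doubling: P(τ_{3.9} ≤ 11.72) ≈ 2 · 0.12731 = 0.25462 ≈ 0.2546.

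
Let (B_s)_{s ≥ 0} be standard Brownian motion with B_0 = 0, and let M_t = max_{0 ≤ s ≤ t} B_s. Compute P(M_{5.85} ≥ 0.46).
P(M_{5.85} ≥ 0.46) = 2·P(B_{5.85} ≥ 0.46) = 2(1 − Φ(0.46/√5.85)) ≈ 0.8492

By the reflection principle for Brownian motion, P(M_t ≥ a) = 2 · P(B_t ≥ a) for a ≥ 0. Since B_t ~ N(0, t), P(B_t ≥ 0.46) = 1 − Φ(0.46/√t) = 1 − Φ(0.46/√5.85) = 1 − Φ(0.1902). So
  P(M_{5.85} ≥ 0.46) = 2(1 − Φ(0.1902)) ≈ 0.8492.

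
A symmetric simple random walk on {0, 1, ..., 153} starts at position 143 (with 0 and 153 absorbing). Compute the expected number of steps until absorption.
E[τ | X_0 = 143] = 1430

Let v_k = E[τ | X_0 = k]. Boundary: v_0 = v_153 = 0. Recurrence: v_k = 1 + (v_{k-1} + v_{k+1})/2 for 1 ≤ k ≤ 152. The particular solution to v_k − (v_{k-1} + v_{k+1})/2 = 1 is v_k = −k^2. Adding homogeneous solution A + B k and matching boundaries gives v_k = k (153 − k). Substituting k = 143: v_143 = 143 · 10 = 1430.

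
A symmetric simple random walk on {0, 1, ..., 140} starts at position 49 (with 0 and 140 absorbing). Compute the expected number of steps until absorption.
E[τ | X_0 = 49] = 4459

Let v_k = E[τ | X_0 = k]. Boundary: v_0 = v_140 = 0. Recurrence: v_k = 1 + (v_{k-1} + v_{k+1})/2 for 1 ≤ k ≤ 139. The particular solution to v_k − (v_{k-1} + v_{k+1})/2 = 1 is v_k = −k^2. Adding homogeneous solution A + B k and matching boundaries gives v_k = k (140 − k). Substituting k = 49: v_49 = 49 · 91 = 4459.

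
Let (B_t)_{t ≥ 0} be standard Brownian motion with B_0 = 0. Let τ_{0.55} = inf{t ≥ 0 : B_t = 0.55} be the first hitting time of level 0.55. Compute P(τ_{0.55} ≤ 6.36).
P(τ_{0.55} ≤ 6.36) = 2(1 − Φ(0.55/√6.36)) = 2(1 − Φ(0.2181)) ≈ 0.8274

By the reflection principle for standard BM, P(τ_b ≤ t) = 2 · P(B_t ≥ b). Since B_t ~ N(0, t), P(B_t ≥ 0.55) = 1 − Φ(0.55/√t) = 1 − Φ(0.55/√6.36) = 1 − Φ(0.2181) ≈ 0.41368. Doubling: P(τ_{0.55} ≤ 6.36) ≈ 2 · 0.41368 = 0.82736 ≈ 0.8274.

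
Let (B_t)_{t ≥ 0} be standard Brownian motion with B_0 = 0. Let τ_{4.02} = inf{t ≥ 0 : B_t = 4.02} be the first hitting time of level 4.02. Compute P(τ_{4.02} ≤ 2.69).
P(τ_{4.02} ≤ 2.69) = 2(1 − Φ(4.02/√2.69)) = 2(1 − Φ(2.4510)) ≈ 0.0142

By the reflection principle for standard BM, P(τ_b ≤ t) = 2 · P(B_t ≥ b). Since B_t ~ N(0, t), P(B_t ≥ 4.02) = 1 − Φ(4.02/√t) = 1 − Φ(4.02/√2.69) = 1 − Φ(2.4510) ≈ 0.00712. Doubling: P(τ_{4.02} ≤ 2.69) ≈ 2 · 0.00712 = 0.01424 ≈ 0.0142.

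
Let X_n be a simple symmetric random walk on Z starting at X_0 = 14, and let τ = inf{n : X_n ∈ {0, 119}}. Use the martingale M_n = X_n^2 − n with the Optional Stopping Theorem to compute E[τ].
E[τ] = 1470

M_n = X_n^2 − n is a martingale (since E[X_{n+1}^2 | F_n] = X_n^2 + 1). By OST (τ has finite mean in a bounded region), E[M_τ] = E[M_0] = X_0^2 − 0 = 14^2 = 196. Also E[M_τ] = E[X_τ^2] − E[τ]. The walk exits at 0 or 119, with P(hit 119 first) = 14/119, so E[X_τ^2] = 119^2 · 14/119 + 0 = 1666. Thus E[τ] = E[X_τ^2] − E[M_τ] = 1666 − 196 = 1470 = 14(119 − 14) = 1470.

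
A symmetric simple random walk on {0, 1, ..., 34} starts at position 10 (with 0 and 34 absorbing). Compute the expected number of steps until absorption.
E[τ | X_0 = 10] = 240

Let v_k = E[τ | X_0 = k]. Boundary: v_0 = v_34 = 0. Recurrence: v_k = 1 + (v_{k-1} + v_{k+1})/2 for 1 ≤ k ≤ 33. The particular solution to v_k − (v_{k-1} + v_{k+1})/2 = 1 is v_k = −k^2. Adding homogeneous solution A + B k and matching boundaries gives v_k = k (34 − k). Substituting k = 10: v_10 = 10 · 24 = 240.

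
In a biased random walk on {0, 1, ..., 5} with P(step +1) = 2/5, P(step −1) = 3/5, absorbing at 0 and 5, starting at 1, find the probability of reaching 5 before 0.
P(hit 5 before 0) = (1 − (3/2)^1) / (1 − (3/2)^5) = 16/211

Let u_k denote P(reach 5 before 0 | start at k). Boundary: u_0 = 0, u_5 = 1. Recurrence: u_k = 2/5·u_{k+1} + 3/5·u_{k-1} for 1 ≤ k ≤ 4. Try u_k = A + B·r^k with r = q/p = (3/5)/(2/5) = 3/2. Substitution satisfies the recurrence; boundary conditions give:
  u_k = (1 − r^k) / (1 − r^N) = (1 − (3/2)^1) / (1 − (3/2)^5) = 16/211.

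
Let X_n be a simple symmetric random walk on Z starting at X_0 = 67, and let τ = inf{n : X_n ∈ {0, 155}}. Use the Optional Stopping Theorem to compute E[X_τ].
E[X_τ] = 67

X_n is a martingale and τ is a bounded-mean stopping time (indeed τ is finite a.s. with bounded expectation since the walk is in a bounded region). By the OST, E[X_τ] = E[X_0] = 67. Equivalently: E[X_τ] = 155 · P(hit 155 first) + 0 · P(hit 0 first) = 155 · (67/155) = 67.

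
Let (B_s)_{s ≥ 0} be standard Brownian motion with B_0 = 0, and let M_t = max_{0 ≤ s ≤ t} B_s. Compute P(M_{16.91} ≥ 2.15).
P(M_{16.91} ≥ 2.15) = 2·P(B_{16.91} ≥ 2.15) = 2(1 − Φ(2.15/√16.91)) ≈ 0.6011

By the reflection principle for Brownian motion, P(M_t ≥ a) = 2 · P(B_t ≥ a) for a ≥ 0. Since B_t ~ N(0, t), P(B_t ≥ 2.15) = 1 − Φ(2.15/√t) = 1 − Φ(2.15/√16.91) = 1 − Φ(0.5228). So
  P(M_{16.91} ≥ 2.15) = 2(1 − Φ(0.5228)) ≈ 0.6011.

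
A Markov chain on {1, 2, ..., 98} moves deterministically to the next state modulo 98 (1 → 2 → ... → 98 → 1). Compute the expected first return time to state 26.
E[T_26 | X_0 = 26] = 98

The chain cycles deterministically, so starting at state 26 it returns in exactly 98 steps. Equivalently, the stationary distribution is uniform π_j = 1/98 for every state j, so by Kac's formula E[T_26] = 1/π_26 = 98.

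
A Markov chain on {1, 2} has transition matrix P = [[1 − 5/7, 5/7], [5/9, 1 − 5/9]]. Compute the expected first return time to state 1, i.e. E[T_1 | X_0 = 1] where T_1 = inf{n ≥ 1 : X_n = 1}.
E[T_1 | X_0 = 1] = 1/π_1 = 16/7

For an irreducible recurrent Markov chain with stationary distribution π, E[T_i | X_0 = i] = 1/π_i (Kac's formula). Here π_1 = (5/9)/(5/7 + 5/9) = (5/9)/(80/63) = 7/16, so E[T_1 | X_0 = 1] = 1/π_1 = (5/7 + 5/9)/(5/9) = (80/63)/(5/9) = 16/7.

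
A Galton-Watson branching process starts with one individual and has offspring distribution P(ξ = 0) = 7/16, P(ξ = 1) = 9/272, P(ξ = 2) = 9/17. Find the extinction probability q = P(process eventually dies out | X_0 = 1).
q = 119/144

The pgf is f(s) = 7/16 + 9/272·s + 9/17·s². The extinction probability q is the smallest fixed point of f in [0, 1]. Setting s = f(s):
  9/17·s² + (9/272 − 1)·s + 7/16 = 0
  9/17·s² − (7/16 + 9/17)·s + 7/16 = 0
which factors as (s − 1)·(9/17·s − 7/16) = 0, giving roots s = 1 and s = (7/16)/(9/17) = 119/144.
Mean offspring μ = 9/272 + 2·9/17 = 297/272 > 1 (supercritical), so q < 1. The extinction probability is the smaller root: q = (7/16)/(9/17) = 119/144.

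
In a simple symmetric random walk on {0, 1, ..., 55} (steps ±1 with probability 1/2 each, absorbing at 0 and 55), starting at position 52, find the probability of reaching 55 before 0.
P(hit 55 before 0) = 52/55

Let u_k = P(hit 55 before 0 | start at k). Then u_0 = 0, u_55 = 1, and u_k = u_{k-1}/2 + u_{k+1}/2 for 1 ≤ k ≤ 54. This harmonic recurrence is solved by u_k = k/55, giving u_52 = 52/55.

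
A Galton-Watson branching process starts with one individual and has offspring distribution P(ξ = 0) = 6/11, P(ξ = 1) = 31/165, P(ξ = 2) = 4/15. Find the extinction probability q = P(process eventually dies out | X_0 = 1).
q = 1

Mean offspring μ = 0·6/11 + 1·31/165 + 2·4/15 = 119/165 ≤ 1. For μ ≤ 1 with offspring not concentrated at 1, the Galton-Watson process goes extinct almost surely, so q = 1.
(Algebraic check: The pgf is f(s) = 6/11 + 31/165·s + 4/15·s². The extinction probability q is the smallest fixed point of f in [0, 1]. Setting s = f(s):
  4/15·s² + (31/165 − 1)·s + 6/11 = 0
  4/15·s² − (6/11 + 4/15)·s + 6/11 = 0
which factors as (s − 1)·(4/15·s − 6/11) = 0, giving roots s = 1 and s = (6/11)/(4/15) = 45/22. Since 45/22 ≥ 1, the smallest root in [0, 1] is s = 1.)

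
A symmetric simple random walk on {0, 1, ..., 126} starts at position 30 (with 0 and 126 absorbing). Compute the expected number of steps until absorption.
E[τ | X_0 = 30] = 2880

Let v_k = E[τ | X_0 = k]. Boundary: v_0 = v_126 = 0. Recurrence: v_k = 1 + (v_{k-1} + v_{k+1})/2 for 1 ≤ k ≤ 125. The particular solution to v_k − (v_{k-1} + v_{k+1})/2 = 1 is v_k = −k^2. Adding homogeneous solution A + B k and matching boundaries gives v_k = k (126 − k). Substituting k = 30: v_30 = 30 · 96 = 2880.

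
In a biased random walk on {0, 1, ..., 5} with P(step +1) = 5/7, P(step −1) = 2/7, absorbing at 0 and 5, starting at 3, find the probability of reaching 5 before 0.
P(hit 5 before 0) = (1 − (2/5)^3) / (1 − (2/5)^5) = 975/1031

Let u_k denote P(reach 5 before 0 | start at k). Boundary: u_0 = 0, u_5 = 1. Recurrence: u_k = 5/7·u_{k+1} + 2/7·u_{k-1} for 1 ≤ k ≤ 4. Try u_k = A + B·r^k with r = q/p = (2/7)/(5/7) = 2/5. Substitution satisfies the recurrence; boundary conditions give:
  u_k = (1 − r^k) / (1 − r^N) = (1 − (2/5)^3) / (1 − (2/5)^5) = 975/1031.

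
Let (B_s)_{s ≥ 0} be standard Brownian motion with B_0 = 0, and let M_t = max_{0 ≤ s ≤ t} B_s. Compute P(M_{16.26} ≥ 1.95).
P(M_{16.26} ≥ 1.95) = 2·P(B_{16.26} ≥ 1.95) = 2(1 − Φ(1.95/√16.26)) ≈ 0.6287

By the reflection principle for Brownian motion, P(M_t ≥ a) = 2 · P(B_t ≥ a) for a ≥ 0. Since B_t ~ N(0, t), P(B_t ≥ 1.95) = 1 − Φ(1.95/√t) = 1 − Φ(1.95/√16.26) = 1 − Φ(0.4836). So
  P(M_{16.26} ≥ 1.95) = 2(1 − Φ(0.4836)) ≈ 0.6287.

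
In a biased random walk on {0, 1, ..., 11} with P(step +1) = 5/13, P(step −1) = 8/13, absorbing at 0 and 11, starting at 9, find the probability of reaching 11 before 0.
P(hit 11 before 0) = (1 − (8/5)^9) / (1 − (8/5)^11) = 1102205025/2847035489

Let u_k denote P(reach 11 before 0 | start at k). Boundary: u_0 = 0, u_11 = 1. Recurrence: u_k = 5/13·u_{k+1} + 8/13·u_{k-1} for 1 ≤ k ≤ 10. Try u_k = A + B·r^k with r = q/p = (8/13)/(5/13) = 8/5. Substitution satisfies the recurrence; boundary conditions give:
  u_k = (1 − r^k) / (1 − r^N) = (1 − (8/5)^9) / (1 − (8/5)^11) = 1102205025/2847035489.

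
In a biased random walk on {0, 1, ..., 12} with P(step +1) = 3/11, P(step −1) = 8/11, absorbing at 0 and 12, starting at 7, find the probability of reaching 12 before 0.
P(hit 12 before 0) = (1 − (8/3)^7) / (1 − (8/3)^12) = 101815299/13743789059

Let u_k denote P(reach 12 before 0 | start at k). Boundary: u_0 = 0, u_12 = 1. Recurrence: u_k = 3/11·u_{k+1} + 8/11·u_{k-1} for 1 ≤ k ≤ 11. Try u_k = A + B·r^k with r = q/p = (8/11)/(3/11) = 8/3. Substitution satisfies the recurrence; boundary conditions give:
  u_k = (1 − r^k) / (1 − r^N) = (1 − (8/3)^7) / (1 − (8/3)^12) = 101815299/13743789059.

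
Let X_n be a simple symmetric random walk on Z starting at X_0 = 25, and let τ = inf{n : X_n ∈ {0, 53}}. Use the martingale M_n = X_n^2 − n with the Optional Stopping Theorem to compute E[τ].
E[τ] = 700

M_n = X_n^2 − n is a martingale (since E[X_{n+1}^2 | F_n] = X_n^2 + 1). By OST (τ has finite mean in a bounded region), E[M_τ] = E[M_0] = X_0^2 − 0 = 25^2 = 625. Also E[M_τ] = E[X_τ^2] − E[τ]. The walk exits at 0 or 53, with P(hit 53 first) = 25/53, so E[X_τ^2] = 53^2 · 25/53 + 0 = 1325. Thus E[τ] = E[X_τ^2] − E[M_τ] = 1325 − 625 = 700 = 25(53 − 25) = 700.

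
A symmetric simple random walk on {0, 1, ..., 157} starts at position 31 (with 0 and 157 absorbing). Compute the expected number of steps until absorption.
E[τ | X_0 = 31] = 3906

Let v_k = E[τ | X_0 = k]. Boundary: v_0 = v_157 = 0. Recurrence: v_k = 1 + (v_{k-1} + v_{k+1})/2 for 1 ≤ k ≤ 156. The particular solution to v_k − (v_{k-1} + v_{k+1})/2 = 1 is v_k = −k^2. Adding homogeneous solution A + B k and matching boundaries gives v_k = k (157 − k). Substituting k = 31: v_31 = 31 · 126 = 3906.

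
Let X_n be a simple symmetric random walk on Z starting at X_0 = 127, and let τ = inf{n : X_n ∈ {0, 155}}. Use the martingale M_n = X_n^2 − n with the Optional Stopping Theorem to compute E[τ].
E[τ] = 3556

M_n = X_n^2 − n is a martingale (since E[X_{n+1}^2 | F_n] = X_n^2 + 1). By OST (τ has finite mean in a bounded region), E[M_τ] = E[M_0] = X_0^2 − 0 = 127^2 = 16129. Also E[M_τ] = E[X_τ^2] − E[τ]. The walk exits at 0 or 155, with P(hit 155 first) = 127/155, so E[X_τ^2] = 155^2 · 127/155 + 0 = 19685. Thus E[τ] = E[X_τ^2] − E[M_τ] = 19685 − 16129 = 3556 = 127(155 − 127) = 3556.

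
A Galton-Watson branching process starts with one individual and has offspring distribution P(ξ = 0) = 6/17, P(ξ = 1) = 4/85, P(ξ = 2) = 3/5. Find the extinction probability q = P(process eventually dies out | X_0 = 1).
q = 10/17

The pgf is f(s) = 6/17 + 4/85·s + 3/5·s². The extinction probability q is the smallest fixed point of f in [0, 1]. Setting s = f(s):
  3/5·s² + (4/85 − 1)·s + 6/17 = 0
  3/5·s² − (6/17 + 3/5)·s + 6/17 = 0
which factors as (s − 1)·(3/5·s − 6/17) = 0, giving roots s = 1 and s = (6/17)/(3/5) = 10/17.
Mean offspring μ = 4/85 + 2·3/5 = 106/85 > 1 (supercritical), so q < 1. The extinction probability is the smaller root: q = (6/17)/(3/5) = 10/17.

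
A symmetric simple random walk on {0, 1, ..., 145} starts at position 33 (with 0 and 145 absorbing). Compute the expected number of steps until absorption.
E[τ | X_0 = 33] = 3696

Let v_k = E[τ | X_0 = k]. Boundary: v_0 = v_145 = 0. Recurrence: v_k = 1 + (v_{k-1} + v_{k+1})/2 for 1 ≤ k ≤ 144. The particular solution to v_k − (v_{k-1} + v_{k+1})/2 = 1 is v_k = −k^2. Adding homogeneous solution A + B k and matching boundaries gives v_k = k (145 − k). Substituting k = 33: v_33 = 33 · 112 = 3696.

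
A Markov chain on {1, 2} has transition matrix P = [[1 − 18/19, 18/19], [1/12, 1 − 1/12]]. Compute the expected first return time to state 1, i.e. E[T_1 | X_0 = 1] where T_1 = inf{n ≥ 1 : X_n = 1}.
E[T_1 | X_0 = 1] = 1/π_1 = 235/19

For an irreducible recurrent Markov chain with stationary distribution π, E[T_i | X_0 = i] = 1/π_i (Kac's formula). Here π_1 = (1/12)/(18/19 + 1/12) = (1/12)/(235/228) = 19/235, so E[T_1 | X_0 = 1] = 1/π_1 = (18/19 + 1/12)/(1/12) = (235/228)/(1/12) = 235/19.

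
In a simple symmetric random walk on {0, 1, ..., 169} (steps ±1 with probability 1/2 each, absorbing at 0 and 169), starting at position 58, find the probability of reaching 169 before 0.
P(hit 169 before 0) = 58/169

Let u_k = P(hit 169 before 0 | start at k). Then u_0 = 0, u_169 = 1, and u_k = u_{k-1}/2 + u_{k+1}/2 for 1 ≤ k ≤ 168. This harmonic recurrence is solved by u_k = k/169, giving u_58 = 58/169.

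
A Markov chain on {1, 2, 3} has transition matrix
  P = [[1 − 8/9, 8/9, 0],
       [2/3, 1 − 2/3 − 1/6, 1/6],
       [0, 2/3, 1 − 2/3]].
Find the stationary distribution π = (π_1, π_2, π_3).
π = (3/8, 1/2, 1/8)

This is a birth-death chain on three states, which satisfies detailed balance: π_1 · P_{12} = π_2 · P_{21} and π_2 · P_{23} = π_3 · P_{32}.
From π_1 · 8/9 = π_2 · 2/3: π_2/π_1 = (8/9)/(2/3) = 4/3.
From π_2 · 1/6 = π_3 · 2/3: π_3/π_2 = (1/6)/(2/3) = 1/4.
Take π_1 proportional to 1; then unnormalized π = (1, 4/3, 1/3). Normalize by dividing by the sum 8/3:
  π = (3/8, 1/2, 1/8).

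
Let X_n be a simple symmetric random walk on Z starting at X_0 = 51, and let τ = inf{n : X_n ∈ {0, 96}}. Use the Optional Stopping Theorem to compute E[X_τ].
E[X_τ] = 51

X_n is a martingale and τ is a bounded-mean stopping time (indeed τ is finite a.s. with bounded expectation since the walk is in a bounded region). By the OST, E[X_τ] = E[X_0] = 51. Equivalently: E[X_τ] = 96 · P(hit 96 first) + 0 · P(hit 0 first) = 96 · (51/96) = 51.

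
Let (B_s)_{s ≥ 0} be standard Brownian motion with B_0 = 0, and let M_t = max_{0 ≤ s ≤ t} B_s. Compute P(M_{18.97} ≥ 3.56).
P(M_{18.97} ≥ 3.56) = 2·P(B_{18.97} ≥ 3.56) = 2(1 − Φ(3.56/√18.97)) ≈ 0.4137

By the reflection principle for Brownian motion, P(M_t ≥ a) = 2 · P(B_t ≥ a) for a ≥ 0. Since B_t ~ N(0, t), P(B_t ≥ 3.56) = 1 − Φ(3.56/√t) = 1 − Φ(3.56/√18.97) = 1 − Φ(0.8174). So
  P(M_{18.97} ≥ 3.56) = 2(1 − Φ(0.8174)) ≈ 0.4137.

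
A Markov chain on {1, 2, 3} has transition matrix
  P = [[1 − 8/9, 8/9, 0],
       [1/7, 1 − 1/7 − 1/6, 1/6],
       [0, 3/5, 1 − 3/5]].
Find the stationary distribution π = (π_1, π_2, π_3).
π = (81/725, 504/725, 28/145)

This is a birth-death chain on three states, which satisfies detailed balance: π_1 · P_{12} = π_2 · P_{21} and π_2 · P_{23} = π_3 · P_{32}.
From π_1 · 8/9 = π_2 · 1/7: π_2/π_1 = (8/9)/(1/7) = 56/9.
From π_2 · 1/6 = π_3 · 3/5: π_3/π_2 = (1/6)/(3/5) = 5/18.
Take π_1 proportional to 1; then unnormalized π = (1, 56/9, 140/81). Normalize by dividing by the sum 725/81:
  π = (81/725, 504/725, 28/145).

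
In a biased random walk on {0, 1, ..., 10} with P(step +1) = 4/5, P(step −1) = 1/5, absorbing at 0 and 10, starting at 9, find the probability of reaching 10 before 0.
P(hit 10 before 0) = (1 − (1/4)^9) / (1 − (1/4)^10) = 349524/349525

Let u_k denote P(reach 10 before 0 | start at k). Boundary: u_0 = 0, u_10 = 1. Recurrence: u_k = 4/5·u_{k+1} + 1/5·u_{k-1} for 1 ≤ k ≤ 9. Try u_k = A + B·r^k with r = q/p = (1/5)/(4/5) = 1/4. Substitution satisfies the recurrence; boundary conditions give:
  u_k = (1 − r^k) / (1 − r^N) = (1 − (1/4)^9) / (1 − (1/4)^10) = 349524/349525.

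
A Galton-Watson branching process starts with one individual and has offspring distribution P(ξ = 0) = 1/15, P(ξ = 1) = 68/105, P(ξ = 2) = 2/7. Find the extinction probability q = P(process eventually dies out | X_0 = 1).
q = 7/30

The pgf is f(s) = 1/15 + 68/105·s + 2/7·s². The extinction probability q is the smallest fixed point of f in [0, 1]. Setting s = f(s):
  2/7·s² + (68/105 − 1)·s + 1/15 = 0
  2/7·s² − (1/15 + 2/7)·s + 1/15 = 0
which factors as (s − 1)·(2/7·s − 1/15) = 0, giving roots s = 1 and s = (1/15)/(2/7) = 7/30.
Mean offspring μ = 68/105 + 2·2/7 = 128/105 > 1 (supercritical), so q < 1. The extinction probability is the smaller root: q = (1/15)/(2/7) = 7/30.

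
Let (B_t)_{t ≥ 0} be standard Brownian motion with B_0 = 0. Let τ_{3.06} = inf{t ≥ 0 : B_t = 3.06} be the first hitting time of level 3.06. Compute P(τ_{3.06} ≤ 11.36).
P(τ_{3.06} ≤ 11.36) = 2(1 − Φ(3.06/√11.36)) = 2(1 − Φ(0.9079)) ≈ 0.3639

By the reflection principle for standard BM, P(τ_b ≤ t) = 2 · P(B_t ≥ b). Since B_t ~ N(0, t), P(B_t ≥ 3.06) = 1 − Φ(3.06/√t) = 1 − Φ(3.06/√11.36) = 1 − Φ(0.9079) ≈ 0.18197. Doubling: P(τ_{3.06} ≤ 11.36) ≈ 2 · 0.18197 = 0.36394 ≈ 0.3639.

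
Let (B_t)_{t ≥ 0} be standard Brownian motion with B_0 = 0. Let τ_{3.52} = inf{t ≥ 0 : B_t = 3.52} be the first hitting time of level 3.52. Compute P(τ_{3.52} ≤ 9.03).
P(τ_{3.52} ≤ 9.03) = 2(1 − Φ(3.52/√9.03)) = 2(1 − Φ(1.1714)) ≈ 0.2414

By the reflection principle for standard BM, P(τ_b ≤ t) = 2 · P(B_t ≥ b). Since B_t ~ N(0, t), P(B_t ≥ 3.52) = 1 − Φ(3.52/√t) = 1 − Φ(3.52/√9.03) = 1 − Φ(1.1714) ≈ 0.12072. Doubling: P(τ_{3.52} ≤ 9.03) ≈ 2 · 0.12072 = 0.24144 ≈ 0.2414.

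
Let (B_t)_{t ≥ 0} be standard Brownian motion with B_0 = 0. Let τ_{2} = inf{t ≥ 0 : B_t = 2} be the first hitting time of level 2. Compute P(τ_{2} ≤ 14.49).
P(τ_{2} ≤ 14.49) = 2(1 − Φ(2/√14.49)) = 2(1 − Φ(0.5254)) ≈ 0.5993

By the reflection principle for standard BM, P(τ_b ≤ t) = 2 · P(B_t ≥ b). Since B_t ~ N(0, t), P(B_t ≥ 2) = 1 − Φ(2/√t) = 1 − Φ(2/√14.49) = 1 − Φ(0.5254) ≈ 0.29965. Doubling: P(τ_{2} ≤ 14.49) ≈ 2 · 0.29965 = 0.59930 ≈ 0.5993.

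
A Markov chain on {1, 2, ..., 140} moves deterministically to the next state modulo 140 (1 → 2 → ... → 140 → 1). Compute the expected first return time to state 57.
E[T_57 | X_0 = 57] = 140

The chain cycles deterministically, so starting at state 57 it returns in exactly 140 steps. Equivalently, the stationary distribution is uniform π_j = 1/140 for every state j, so by Kac's formula E[T_57] = 1/π_57 = 140.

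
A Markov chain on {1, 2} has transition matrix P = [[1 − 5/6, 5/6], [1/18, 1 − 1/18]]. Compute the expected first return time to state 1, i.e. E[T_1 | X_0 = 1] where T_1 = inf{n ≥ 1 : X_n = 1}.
E[T_1 | X_0 = 1] = 1/π_1 = 16

For an irreducible recurrent Markov chain with stationary distribution π, E[T_i | X_0 = i] = 1/π_i (Kac's formula). Here π_1 = (1/18)/(5/6 + 1/18) = (1/18)/(8/9) = 1/16, so E[T_1 | X_0 = 1] = 1/π_1 = (5/6 + 1/18)/(1/18) = (8/9)/(1/18) = 16.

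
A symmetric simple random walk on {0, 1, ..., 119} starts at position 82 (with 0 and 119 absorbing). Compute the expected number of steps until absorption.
E[τ | X_0 = 82] = 3034

Let v_k = E[τ | X_0 = k]. Boundary: v_0 = v_119 = 0. Recurrence: v_k = 1 + (v_{k-1} + v_{k+1})/2 for 1 ≤ k ≤ 118. The particular solution to v_k − (v_{k-1} + v_{k+1})/2 = 1 is v_k = −k^2. Adding homogeneous solution A + B k and matching boundaries gives v_k = k (119 − k). Substituting k = 82: v_82 = 82 · 37 = 3034.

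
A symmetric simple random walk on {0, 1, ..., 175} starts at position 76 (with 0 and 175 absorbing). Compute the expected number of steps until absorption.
E[τ | X_0 = 76] = 7524

Let v_k = E[τ | X_0 = k]. Boundary: v_0 = v_175 = 0. Recurrence: v_k = 1 + (v_{k-1} + v_{k+1})/2 for 1 ≤ k ≤ 174. The particular solution to v_k − (v_{k-1} + v_{k+1})/2 = 1 is v_k = −k^2. Adding homogeneous solution A + B k and matching boundaries gives v_k = k (175 − k). Substituting k = 76: v_76 = 76 · 99 = 7524.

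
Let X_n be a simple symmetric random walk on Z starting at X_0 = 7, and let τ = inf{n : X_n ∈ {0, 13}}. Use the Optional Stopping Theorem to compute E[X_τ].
E[X_τ] = 7

X_n is a martingale and τ is a bounded-mean stopping time (indeed τ is finite a.s. with bounded expectation since the walk is in a bounded region). By the OST, E[X_τ] = E[X_0] = 7. Equivalently: E[X_τ] = 13 · P(hit 13 first) + 0 · P(hit 0 first) = 13 · (7/13) = 7.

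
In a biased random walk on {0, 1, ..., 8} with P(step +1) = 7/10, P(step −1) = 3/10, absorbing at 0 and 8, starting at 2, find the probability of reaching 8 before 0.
P(hit 8 before 0) = (1 − (3/7)^2) / (1 − (3/7)^8) = 117649/143956

Let u_k denote P(reach 8 before 0 | start at k). Boundary: u_0 = 0, u_8 = 1. Recurrence: u_k = 7/10·u_{k+1} + 3/10·u_{k-1} for 1 ≤ k ≤ 7. Try u_k = A + B·r^k with r = q/p = (3/10)/(7/10) = 3/7. Substitution satisfies the recurrence; boundary conditions give:
  u_k = (1 − r^k) / (1 − r^N) = (1 − (3/7)^2) / (1 − (3/7)^8) = 117649/143956.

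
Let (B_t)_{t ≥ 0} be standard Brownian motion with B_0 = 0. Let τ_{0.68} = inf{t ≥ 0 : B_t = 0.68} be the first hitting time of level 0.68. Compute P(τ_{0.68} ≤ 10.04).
P(τ_{0.68} ≤ 10.04) = 2(1 − Φ(0.68/√10.04)) = 2(1 − Φ(0.2146)) ≈ 0.8301

By the reflection principle for standard BM, P(τ_b ≤ t) = 2 · P(B_t ≥ b). Since B_t ~ N(0, t), P(B_t ≥ 0.68) = 1 − Φ(0.68/√t) = 1 − Φ(0.68/√10.04) = 1 − Φ(0.2146) ≈ 0.41504. Doubling: P(τ_{0.68} ≤ 10.04) ≈ 2 · 0.41504 = 0.83008 ≈ 0.8301.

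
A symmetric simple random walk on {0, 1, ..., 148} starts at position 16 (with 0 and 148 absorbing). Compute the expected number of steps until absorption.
E[τ | X_0 = 16] = 2112

Let v_k = E[τ | X_0 = k]. Boundary: v_0 = v_148 = 0. Recurrence: v_k = 1 + (v_{k-1} + v_{k+1})/2 for 1 ≤ k ≤ 147. The particular solution to v_k − (v_{k-1} + v_{k+1})/2 = 1 is v_k = −k^2. Adding homogeneous solution A + B k and matching boundaries gives v_k = k (148 − k). Substituting k = 16: v_16 = 16 · 132 = 2112.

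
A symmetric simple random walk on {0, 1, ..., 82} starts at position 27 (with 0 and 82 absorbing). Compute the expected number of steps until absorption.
E[τ | X_0 = 27] = 1485

Let v_k = E[τ | X_0 = k]. Boundary: v_0 = v_82 = 0. Recurrence: v_k = 1 + (v_{k-1} + v_{k+1})/2 for 1 ≤ k ≤ 81. The particular solution to v_k − (v_{k-1} + v_{k+1})/2 = 1 is v_k = −k^2. Adding homogeneous solution A + B k and matching boundaries gives v_k = k (82 − k). Substituting k = 27: v_27 = 27 · 55 = 1485.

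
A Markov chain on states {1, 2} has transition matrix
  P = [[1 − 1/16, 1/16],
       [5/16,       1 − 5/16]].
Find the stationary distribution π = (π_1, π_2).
π_1 = 5/6, π_2 = 1/6

Solve πP = π with π_1 + π_2 = 1. From πP = π: π_1 · (1 − 1/16) + π_2 · 5/16 = π_1 ⇒ π_2 · 5/16 = π_1 · 1/16 ⇒ π_2/π_1 = (1/16)/(5/16) = 1/5. Together with π_1 + π_2 = 1:
  π_1 = (5/16)/(1/16 + 5/16) = (5/16)/(3/8) = 5/6,
  π_2 = (1/16)/(1/16 + 5/16) = (1/16)/(3/8) = 1/6.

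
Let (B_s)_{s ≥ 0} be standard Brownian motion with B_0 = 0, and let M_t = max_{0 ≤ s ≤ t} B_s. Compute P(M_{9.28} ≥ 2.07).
P(M_{9.28} ≥ 2.07) = 2·P(B_{9.28} ≥ 2.07) = 2(1 − Φ(2.07/√9.28)) ≈ 0.4968

By the reflection principle for Brownian motion, P(M_t ≥ a) = 2 · P(B_t ≥ a) for a ≥ 0. Since B_t ~ N(0, t), P(B_t ≥ 2.07) = 1 − Φ(2.07/√t) = 1 − Φ(2.07/√9.28) = 1 − Φ(0.6795). So
  P(M_{9.28} ≥ 2.07) = 2(1 − Φ(0.6795)) ≈ 0.4968.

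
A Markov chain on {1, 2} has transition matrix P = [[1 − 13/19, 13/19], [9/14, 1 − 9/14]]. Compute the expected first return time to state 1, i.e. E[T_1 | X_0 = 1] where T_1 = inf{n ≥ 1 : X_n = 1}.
E[T_1 | X_0 = 1] = 1/π_1 = 353/171

For an irreducible recurrent Markov chain with stationary distribution π, E[T_i | X_0 = i] = 1/π_i (Kac's formula). Here π_1 = (9/14)/(13/19 + 9/14) = (9/14)/(353/266) = 171/353, so E[T_1 | X_0 = 1] = 1/π_1 = (13/19 + 9/14)/(9/14) = (353/266)/(9/14) = 353/171.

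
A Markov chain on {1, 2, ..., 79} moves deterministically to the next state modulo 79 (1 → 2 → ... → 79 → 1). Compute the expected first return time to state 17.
E[T_17 | X_0 = 17] = 79

The chain cycles deterministically, so starting at state 17 it returns in exactly 79 steps. Equivalently, the stationary distribution is uniform π_j = 1/79 for every state j, so by Kac's formula E[T_17] = 1/π_17 = 79.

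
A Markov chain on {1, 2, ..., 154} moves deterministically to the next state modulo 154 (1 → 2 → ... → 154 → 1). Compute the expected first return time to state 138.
E[T_138 | X_0 = 138] = 154

The chain cycles deterministically, so starting at state 138 it returns in exactly 154 steps. Equivalently, the stationary distribution is uniform π_j = 1/154 for every state j, so by Kac's formula E[T_138] = 1/π_138 = 154.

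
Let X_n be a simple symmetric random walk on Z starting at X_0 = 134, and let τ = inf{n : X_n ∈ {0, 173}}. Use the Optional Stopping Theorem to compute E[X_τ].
E[X_τ] = 134

X_n is a martingale and τ is a bounded-mean stopping time (indeed τ is finite a.s. with bounded expectation since the walk is in a bounded region). By the OST, E[X_τ] = E[X_0] = 134. Equivalently: E[X_τ] = 173 · P(hit 173 first) + 0 · P(hit 0 first) = 173 · (134/173) = 134.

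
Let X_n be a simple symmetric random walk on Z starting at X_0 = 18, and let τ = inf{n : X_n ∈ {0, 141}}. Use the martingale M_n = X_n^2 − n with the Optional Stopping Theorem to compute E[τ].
E[τ] = 2214

M_n = X_n^2 − n is a martingale (since E[X_{n+1}^2 | F_n] = X_n^2 + 1). By OST (τ has finite mean in a bounded region), E[M_τ] = E[M_0] = X_0^2 − 0 = 18^2 = 324. Also E[M_τ] = E[X_τ^2] − E[τ]. The walk exits at 0 or 141, with P(hit 141 first) = 18/141, so E[X_τ^2] = 141^2 · 18/141 + 0 = 2538. Thus E[τ] = E[X_τ^2] − E[M_τ] = 2538 − 324 = 2214 = 18(141 − 18) = 2214.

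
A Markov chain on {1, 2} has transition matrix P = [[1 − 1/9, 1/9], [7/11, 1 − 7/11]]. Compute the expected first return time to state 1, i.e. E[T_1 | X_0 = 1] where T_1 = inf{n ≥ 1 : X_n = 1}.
E[T_1 | X_0 = 1] = 1/π_1 = 74/63

For an irreducible recurrent Markov chain with stationary distribution π, E[T_i | X_0 = i] = 1/π_i (Kac's formula). Here π_1 = (7/11)/(1/9 + 7/11) = (7/11)/(74/99) = 63/74, so E[T_1 | X_0 = 1] = 1/π_1 = (1/9 + 7/11)/(7/11) = (74/99)/(7/11) = 74/63.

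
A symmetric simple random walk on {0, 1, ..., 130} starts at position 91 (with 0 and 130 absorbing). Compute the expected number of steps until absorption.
E[τ | X_0 = 91] = 3549

Let v_k = E[τ | X_0 = k]. Boundary: v_0 = v_130 = 0. Recurrence: v_k = 1 + (v_{k-1} + v_{k+1})/2 for 1 ≤ k ≤ 129. The particular solution to v_k − (v_{k-1} + v_{k+1})/2 = 1 is v_k = −k^2. Adding homogeneous solution A + B k and matching boundaries gives v_k = k (130 − k). Substituting k = 91: v_91 = 91 · 39 = 3549.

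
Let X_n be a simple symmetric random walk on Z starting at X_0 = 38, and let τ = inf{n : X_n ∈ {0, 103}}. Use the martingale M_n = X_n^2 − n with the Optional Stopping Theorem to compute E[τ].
E[τ] = 2470

M_n = X_n^2 − n is a martingale (since E[X_{n+1}^2 | F_n] = X_n^2 + 1). By OST (τ has finite mean in a bounded region), E[M_τ] = E[M_0] = X_0^2 − 0 = 38^2 = 1444. Also E[M_τ] = E[X_τ^2] − E[τ]. The walk exits at 0 or 103, with P(hit 103 first) = 38/103, so E[X_τ^2] = 103^2 · 38/103 + 0 = 3914. Thus E[τ] = E[X_τ^2] − E[M_τ] = 3914 − 1444 = 2470 = 38(103 − 38) = 2470.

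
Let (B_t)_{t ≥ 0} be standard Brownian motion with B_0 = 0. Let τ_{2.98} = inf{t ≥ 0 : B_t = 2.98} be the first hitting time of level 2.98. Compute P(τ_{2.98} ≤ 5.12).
P(τ_{2.98} ≤ 5.12) = 2(1 − Φ(2.98/√5.12)) = 2(1 − Φ(1.3170)) ≈ 0.1878

By the reflection principle for standard BM, P(τ_b ≤ t) = 2 · P(B_t ≥ b). Since B_t ~ N(0, t), P(B_t ≥ 2.98) = 1 − Φ(2.98/√t) = 1 − Φ(2.98/√5.12) = 1 − Φ(1.3170) ≈ 0.09392. Doubling: P(τ_{2.98} ≤ 5.12) ≈ 2 · 0.09392 = 0.18784 ≈ 0.1878.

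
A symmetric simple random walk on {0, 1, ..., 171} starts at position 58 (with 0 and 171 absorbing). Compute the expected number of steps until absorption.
E[τ | X_0 = 58] = 6554

Let v_k = E[τ | X_0 = k]. Boundary: v_0 = v_171 = 0. Recurrence: v_k = 1 + (v_{k-1} + v_{k+1})/2 for 1 ≤ k ≤ 170. The particular solution to v_k − (v_{k-1} + v_{k+1})/2 = 1 is v_k = −k^2. Adding homogeneous solution A + B k and matching boundaries gives v_k = k (171 − k). Substituting k = 58: v_58 = 58 · 113 = 6554.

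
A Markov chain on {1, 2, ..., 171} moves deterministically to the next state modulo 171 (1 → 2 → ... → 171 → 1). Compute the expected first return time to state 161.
E[T_161 | X_0 = 161] = 171

The chain cycles deterministically, so starting at state 161 it returns in exactly 171 steps. Equivalently, the stationary distribution is uniform π_j = 1/171 for every state j, so by Kac's formula E[T_161] = 1/π_161 = 171.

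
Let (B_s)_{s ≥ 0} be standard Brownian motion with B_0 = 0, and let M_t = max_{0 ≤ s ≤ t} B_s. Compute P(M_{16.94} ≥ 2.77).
P(M_{16.94} ≥ 2.77) = 2·P(B_{16.94} ≥ 2.77) = 2(1 − Φ(2.77/√16.94)) ≈ 0.5009

By the reflection principle for Brownian motion, P(M_t ≥ a) = 2 · P(B_t ≥ a) for a ≥ 0. Since B_t ~ N(0, t), P(B_t ≥ 2.77) = 1 − Φ(2.77/√t) = 1 − Φ(2.77/√16.94) = 1 − Φ(0.6730). So
  P(M_{16.94} ≥ 2.77) = 2(1 − Φ(0.6730)) ≈ 0.5009.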